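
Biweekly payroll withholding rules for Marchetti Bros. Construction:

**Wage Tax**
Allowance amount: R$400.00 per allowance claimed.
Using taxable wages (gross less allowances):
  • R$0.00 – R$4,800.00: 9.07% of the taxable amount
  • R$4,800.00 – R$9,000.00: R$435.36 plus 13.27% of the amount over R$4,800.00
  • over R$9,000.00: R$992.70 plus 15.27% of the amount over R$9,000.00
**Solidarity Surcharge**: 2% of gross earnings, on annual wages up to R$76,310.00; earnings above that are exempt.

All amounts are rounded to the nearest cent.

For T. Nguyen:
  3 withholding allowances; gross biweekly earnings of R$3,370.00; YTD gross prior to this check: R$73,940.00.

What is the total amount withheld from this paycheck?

Wage Tax: taxable = R$3,370.00 − 3×R$400.00 = R$2,170.00
  9.07% × R$2,170.00 = R$196.82
Solidarity Surcharge: cap R$76,310.00 − YTD R$73,940.00 = R$2,370.00 subject; 2% × R$2,370.00 = R$47.40
Total: R$196.82 + R$47.40 = R$244.22

R$244.22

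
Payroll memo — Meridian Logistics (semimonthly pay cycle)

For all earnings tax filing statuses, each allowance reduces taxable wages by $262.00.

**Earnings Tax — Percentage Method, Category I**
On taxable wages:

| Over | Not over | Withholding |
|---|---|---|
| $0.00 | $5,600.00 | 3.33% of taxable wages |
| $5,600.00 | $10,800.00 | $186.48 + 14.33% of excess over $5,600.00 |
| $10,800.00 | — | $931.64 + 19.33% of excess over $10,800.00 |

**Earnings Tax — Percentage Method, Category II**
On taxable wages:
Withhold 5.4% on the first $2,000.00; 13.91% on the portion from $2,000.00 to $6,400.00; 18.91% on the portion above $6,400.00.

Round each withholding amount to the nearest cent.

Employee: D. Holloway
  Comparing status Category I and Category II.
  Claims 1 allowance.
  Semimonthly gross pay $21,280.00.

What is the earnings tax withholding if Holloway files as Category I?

$2,906.78

Earnings Tax (Category I): taxable = $21,280.00 − 1×$262.00 = $21,018.00
  $931.64 + 19.33% × ($21,018.00 − $10,800.00) = $931.64 + 19.33% × $10,218.00 = $2,906.78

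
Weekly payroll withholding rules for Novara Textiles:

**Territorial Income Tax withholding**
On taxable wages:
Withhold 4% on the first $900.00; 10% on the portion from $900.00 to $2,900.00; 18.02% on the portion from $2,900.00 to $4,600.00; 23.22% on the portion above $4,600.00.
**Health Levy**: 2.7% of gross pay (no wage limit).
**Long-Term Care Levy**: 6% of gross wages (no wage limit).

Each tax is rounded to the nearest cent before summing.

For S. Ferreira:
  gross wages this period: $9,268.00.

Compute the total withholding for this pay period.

Territorial Income Tax: taxable = $9,268.00
  $542.34 + 23.22% × ($9,268.00 − $4,600.00) = $542.34 + 23.22% × $4,668.00 = $1,626.25
Health Levy: 2.7% × $9,268.00 = $250.24
Long-Term Care Levy: 6% × $9,268.00 = $556.08
Total: $1,626.25 + $250.24 + $556.08 = $2,432.57

$2,432.57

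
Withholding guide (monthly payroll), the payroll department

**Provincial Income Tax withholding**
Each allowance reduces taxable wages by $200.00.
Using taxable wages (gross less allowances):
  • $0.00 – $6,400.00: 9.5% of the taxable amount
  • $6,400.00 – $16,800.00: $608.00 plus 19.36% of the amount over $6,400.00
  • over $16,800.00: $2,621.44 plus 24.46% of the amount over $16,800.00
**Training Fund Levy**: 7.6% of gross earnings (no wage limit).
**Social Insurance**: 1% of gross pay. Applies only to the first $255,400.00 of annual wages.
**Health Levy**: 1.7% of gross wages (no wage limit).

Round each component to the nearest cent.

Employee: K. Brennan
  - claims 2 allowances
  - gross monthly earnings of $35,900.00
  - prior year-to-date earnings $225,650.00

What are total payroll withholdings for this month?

$10,831.66

Provincial Income Tax: taxable = $35,900.00 − 2×$200.00 = $35,500.00
  $2,621.44 + 24.46% × ($35,500.00 − $16,800.00) = $2,621.44 + 24.46% × $18,700.00 = $7,195.46
Training Fund Levy: 7.6% × $35,900.00 = $2,728.40
Social Insurance: cap $255,400.00 − YTD $225,650.00 = $29,750.00 subject; 1% × $29,750.00 = $297.50
Health Levy: 1.7% × $35,900.00 = $610.30
Total: $7,195.46 + $2,728.40 + $297.50 + $610.30 = $10,831.66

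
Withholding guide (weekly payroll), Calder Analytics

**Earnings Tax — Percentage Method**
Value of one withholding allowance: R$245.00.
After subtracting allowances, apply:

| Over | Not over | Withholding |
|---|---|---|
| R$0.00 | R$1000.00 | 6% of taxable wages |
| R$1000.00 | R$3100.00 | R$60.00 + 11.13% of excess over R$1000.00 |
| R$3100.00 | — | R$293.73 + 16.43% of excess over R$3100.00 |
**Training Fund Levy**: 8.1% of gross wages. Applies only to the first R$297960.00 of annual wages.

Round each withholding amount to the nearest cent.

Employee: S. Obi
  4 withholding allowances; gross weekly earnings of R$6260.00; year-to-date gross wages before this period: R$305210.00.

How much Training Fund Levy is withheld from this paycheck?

Training Fund Levy: YTD R$305210.00 ≥ cap R$297960.00 → R$0.00

R$0.00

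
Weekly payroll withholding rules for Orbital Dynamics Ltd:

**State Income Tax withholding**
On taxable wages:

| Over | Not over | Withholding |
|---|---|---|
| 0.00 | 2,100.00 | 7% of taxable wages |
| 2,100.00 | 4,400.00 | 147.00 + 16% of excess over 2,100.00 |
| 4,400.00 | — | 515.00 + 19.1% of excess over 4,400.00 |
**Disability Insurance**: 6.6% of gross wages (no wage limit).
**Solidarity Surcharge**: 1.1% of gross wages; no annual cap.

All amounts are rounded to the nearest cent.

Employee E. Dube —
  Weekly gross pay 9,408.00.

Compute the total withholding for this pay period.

2,195.95

State Income Tax: taxable = 9,408.00
  515.00 + 19.1% × (9,408.00 − 4,400.00) = 515.00 + 19.1% × 5,008.00 = 1,471.53
Disability Insurance: 6.6% × 9,408.00 = 620.93
Solidarity Surcharge: 1.1% × 9,408.00 = 103.49
Total: 1,471.53 + 620.93 + 103.49 = 2,195.95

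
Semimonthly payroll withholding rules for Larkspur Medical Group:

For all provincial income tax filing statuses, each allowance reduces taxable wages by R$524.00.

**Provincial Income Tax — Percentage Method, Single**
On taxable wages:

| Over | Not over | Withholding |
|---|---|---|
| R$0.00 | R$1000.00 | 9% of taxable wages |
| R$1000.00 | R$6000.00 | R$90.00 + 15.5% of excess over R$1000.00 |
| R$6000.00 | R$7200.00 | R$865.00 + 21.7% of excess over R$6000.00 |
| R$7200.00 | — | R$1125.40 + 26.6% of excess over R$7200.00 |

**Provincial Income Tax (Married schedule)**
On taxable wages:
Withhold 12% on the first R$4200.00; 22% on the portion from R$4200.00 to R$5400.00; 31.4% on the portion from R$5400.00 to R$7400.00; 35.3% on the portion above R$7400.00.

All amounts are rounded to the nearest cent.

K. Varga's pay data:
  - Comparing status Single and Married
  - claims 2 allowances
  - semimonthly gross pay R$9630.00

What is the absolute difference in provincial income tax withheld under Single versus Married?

R$320.24

Provincial Income Tax (Single): taxable = R$9630.00 − 2×R$524.00 = R$8582.00
  R$1125.40 + 26.6% × (R$8582.00 − R$7200.00) = R$1125.40 + 26.6% × R$1382.00 = R$1493.01
Provincial Income Tax (Married): taxable = R$9630.00 − 2×R$524.00 = R$8582.00
  R$1396.00 + 35.3% × (R$8582.00 − R$7400.00) = R$1396.00 + 35.3% × R$1182.00 = R$1813.25
Difference: |R$1493.01 − R$1813.25| = R$320.24 (higher under Married)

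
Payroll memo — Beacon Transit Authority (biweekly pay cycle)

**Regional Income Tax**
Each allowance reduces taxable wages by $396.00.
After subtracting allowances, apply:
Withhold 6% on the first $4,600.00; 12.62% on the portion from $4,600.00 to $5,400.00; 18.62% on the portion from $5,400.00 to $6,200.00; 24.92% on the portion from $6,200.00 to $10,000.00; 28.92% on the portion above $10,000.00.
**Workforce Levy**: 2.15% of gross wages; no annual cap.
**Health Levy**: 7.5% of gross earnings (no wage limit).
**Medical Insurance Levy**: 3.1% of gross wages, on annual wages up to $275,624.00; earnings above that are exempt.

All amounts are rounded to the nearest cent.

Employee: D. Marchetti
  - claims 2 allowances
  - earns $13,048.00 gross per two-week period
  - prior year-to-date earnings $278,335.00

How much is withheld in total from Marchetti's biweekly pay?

Regional Income Tax: taxable = $13,048.00 − 2×$396.00 = $12,256.00
  $1,472.88 + 28.92% × ($12,256.00 − $10,000.00) = $1,472.88 + 28.92% × $2,256.00 = $2,125.32
Workforce Levy: 2.15% × $13,048.00 = $280.53
Health Levy: 7.5% × $13,048.00 = $978.60
Medical Insurance Levy: YTD $278,335.00 ≥ cap $275,624.00 → $0.00
Total: $2,125.32 + $280.53 + $978.60 + $0.00 = $3,384.45

$3,384.45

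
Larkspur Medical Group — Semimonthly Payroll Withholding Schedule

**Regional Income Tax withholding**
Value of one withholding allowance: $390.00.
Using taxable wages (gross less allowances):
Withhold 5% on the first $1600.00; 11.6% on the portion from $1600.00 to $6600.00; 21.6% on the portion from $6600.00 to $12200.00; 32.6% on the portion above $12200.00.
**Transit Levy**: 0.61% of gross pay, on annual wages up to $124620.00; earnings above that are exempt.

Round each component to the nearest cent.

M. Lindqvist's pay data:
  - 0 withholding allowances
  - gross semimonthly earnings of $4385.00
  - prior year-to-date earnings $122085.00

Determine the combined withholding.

$418.52

Regional Income Tax: taxable = $4385.00
  $80.00 + 11.6% × ($4385.00 − $1600.00) = $80.00 + 11.6% × $2785.00 = $403.06
Transit Levy: cap $124620.00 − YTD $122085.00 = $2535.00 subject; 0.61% × $2535.00 = $15.46
Total: $403.06 + $15.46 = $418.52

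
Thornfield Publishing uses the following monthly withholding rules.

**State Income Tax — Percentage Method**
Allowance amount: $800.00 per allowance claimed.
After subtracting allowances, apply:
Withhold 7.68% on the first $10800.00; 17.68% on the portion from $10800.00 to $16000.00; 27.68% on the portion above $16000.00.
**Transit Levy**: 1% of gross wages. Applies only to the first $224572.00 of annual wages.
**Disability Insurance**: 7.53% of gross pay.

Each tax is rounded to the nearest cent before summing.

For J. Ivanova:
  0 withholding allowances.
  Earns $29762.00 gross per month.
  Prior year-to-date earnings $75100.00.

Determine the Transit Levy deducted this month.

$297.62

Transit Levy: 1% × $29762.00 = $297.62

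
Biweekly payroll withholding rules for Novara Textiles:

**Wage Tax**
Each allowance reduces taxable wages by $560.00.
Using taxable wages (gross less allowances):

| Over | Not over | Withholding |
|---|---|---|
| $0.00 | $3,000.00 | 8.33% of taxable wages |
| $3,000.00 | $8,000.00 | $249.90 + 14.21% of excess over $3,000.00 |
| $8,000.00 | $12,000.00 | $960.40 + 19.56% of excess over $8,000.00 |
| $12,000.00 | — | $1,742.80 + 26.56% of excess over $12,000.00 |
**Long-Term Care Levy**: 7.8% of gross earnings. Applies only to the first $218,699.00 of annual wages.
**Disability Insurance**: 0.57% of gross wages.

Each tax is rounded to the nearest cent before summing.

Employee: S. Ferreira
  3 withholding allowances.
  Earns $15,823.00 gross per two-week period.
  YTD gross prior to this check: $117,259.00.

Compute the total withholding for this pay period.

$3,636.36

Wage Tax: taxable = $15,823.00 − 3×$560.00 = $14,143.00
  $1,742.80 + 26.56% × ($14,143.00 − $12,000.00) = $1,742.80 + 26.56% × $2,143.00 = $2,311.98
Long-Term Care Levy: 7.8% × $15,823.00 = $1,234.19
Disability Insurance: 0.57% × $15,823.00 = $90.19
Total: $2,311.98 + $1,234.19 + $90.19 = $3,636.36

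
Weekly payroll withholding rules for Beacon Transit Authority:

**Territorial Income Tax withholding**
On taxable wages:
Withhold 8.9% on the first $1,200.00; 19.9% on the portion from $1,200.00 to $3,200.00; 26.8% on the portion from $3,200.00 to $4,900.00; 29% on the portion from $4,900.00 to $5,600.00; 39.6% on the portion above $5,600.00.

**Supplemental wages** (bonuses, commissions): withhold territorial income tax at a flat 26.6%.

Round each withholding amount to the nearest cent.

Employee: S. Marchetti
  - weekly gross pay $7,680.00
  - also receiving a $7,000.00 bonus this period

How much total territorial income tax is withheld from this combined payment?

$3,849.08

Territorial Income Tax: taxable = $7,680.00
  $1,163.40 + 39.6% × ($7,680.00 − $5,600.00) = $1,163.40 + 39.6% × $2,080.00 = $1,987.08
Supplemental (26.6% flat on bonus): 26.6% × $7,000.00 = $1,862.00
Total territorial income tax: $1,987.08 + $1,862.00 = $3,849.08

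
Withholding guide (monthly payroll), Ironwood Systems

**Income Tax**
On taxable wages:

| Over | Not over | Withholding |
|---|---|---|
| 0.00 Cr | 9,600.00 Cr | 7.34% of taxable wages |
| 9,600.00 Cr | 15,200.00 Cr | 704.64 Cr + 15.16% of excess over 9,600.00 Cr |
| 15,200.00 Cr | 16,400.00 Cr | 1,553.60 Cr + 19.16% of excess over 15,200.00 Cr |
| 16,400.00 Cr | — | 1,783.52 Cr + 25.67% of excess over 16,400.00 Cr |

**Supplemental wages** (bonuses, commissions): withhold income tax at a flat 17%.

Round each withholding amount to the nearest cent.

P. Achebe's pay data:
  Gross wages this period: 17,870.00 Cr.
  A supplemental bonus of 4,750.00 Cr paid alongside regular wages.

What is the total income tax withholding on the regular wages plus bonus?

Income Tax: taxable = 17,870.00 Cr
  1,783.52 Cr + 25.67% × (17,870.00 Cr − 16,400.00 Cr) = 1,783.52 Cr + 25.67% × 1,470.00 Cr = 2,160.87 Cr
Supplemental (17% flat on bonus): 17% × 4,750.00 Cr = 807.50 Cr
Total income tax: 2,160.87 Cr + 807.50 Cr = 2,968.37 Cr

2,968.37 Cr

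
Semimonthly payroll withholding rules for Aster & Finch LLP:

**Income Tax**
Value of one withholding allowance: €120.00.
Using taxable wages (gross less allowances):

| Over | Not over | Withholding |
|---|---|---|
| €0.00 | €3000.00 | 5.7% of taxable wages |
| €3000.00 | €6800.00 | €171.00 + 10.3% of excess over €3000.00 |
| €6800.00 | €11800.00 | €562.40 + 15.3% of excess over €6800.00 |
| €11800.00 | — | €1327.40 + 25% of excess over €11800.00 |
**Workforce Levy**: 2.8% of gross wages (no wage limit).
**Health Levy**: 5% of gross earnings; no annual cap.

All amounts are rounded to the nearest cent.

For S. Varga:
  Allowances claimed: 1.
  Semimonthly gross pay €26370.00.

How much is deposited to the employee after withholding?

€19373.24

Income Tax: taxable = €26370.00 − 1×€120.00 = €26250.00
  €1327.40 + 25% × (€26250.00 − €11800.00) = €1327.40 + 25% × €14450.00 = €4939.90
Workforce Levy: 2.8% × €26370.00 = €738.36
Health Levy: 5% × €26370.00 = €1318.50
Total withheld: €4939.90 + €738.36 + €1318.50 = €6996.76
Net pay: €26370.00 − €6996.76 = €19373.24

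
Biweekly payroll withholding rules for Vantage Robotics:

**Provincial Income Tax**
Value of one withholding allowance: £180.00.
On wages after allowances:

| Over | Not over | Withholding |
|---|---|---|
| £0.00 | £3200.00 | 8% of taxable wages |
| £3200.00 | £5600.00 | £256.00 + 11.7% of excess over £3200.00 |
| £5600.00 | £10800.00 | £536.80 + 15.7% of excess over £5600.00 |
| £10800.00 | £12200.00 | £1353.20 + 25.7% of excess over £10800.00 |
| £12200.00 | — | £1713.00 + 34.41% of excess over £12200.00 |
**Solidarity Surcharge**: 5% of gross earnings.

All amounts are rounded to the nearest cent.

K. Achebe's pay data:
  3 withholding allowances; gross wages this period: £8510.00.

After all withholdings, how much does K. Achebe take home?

£7175.61

Provincial Income Tax: taxable = £8510.00 − 3×£180.00 = £7970.00
  £536.80 + 15.7% × (£7970.00 − £5600.00) = £536.80 + 15.7% × £2370.00 = £908.89
Solidarity Surcharge: 5% × £8510.00 = £425.50
Total withheld: £908.89 + £425.50 = £1334.39
Net pay: £8510.00 − £1334.39 = £7175.61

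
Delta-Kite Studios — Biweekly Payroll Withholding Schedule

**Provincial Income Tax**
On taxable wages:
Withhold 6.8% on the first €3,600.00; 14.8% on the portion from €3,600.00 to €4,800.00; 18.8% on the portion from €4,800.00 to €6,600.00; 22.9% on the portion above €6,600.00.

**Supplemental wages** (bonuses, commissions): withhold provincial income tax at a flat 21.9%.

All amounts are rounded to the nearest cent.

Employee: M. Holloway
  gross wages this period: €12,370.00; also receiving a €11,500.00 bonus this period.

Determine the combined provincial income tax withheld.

€4,600.63

Provincial Income Tax: taxable = €12,370.00
  €760.80 + 22.9% × (€12,370.00 − €6,600.00) = €760.80 + 22.9% × €5,770.00 = €2,082.13
Supplemental (21.9% flat on bonus): 21.9% × €11,500.00 = €2,518.50
Total provincial income tax: €2,082.13 + €2,518.50 = €4,600.63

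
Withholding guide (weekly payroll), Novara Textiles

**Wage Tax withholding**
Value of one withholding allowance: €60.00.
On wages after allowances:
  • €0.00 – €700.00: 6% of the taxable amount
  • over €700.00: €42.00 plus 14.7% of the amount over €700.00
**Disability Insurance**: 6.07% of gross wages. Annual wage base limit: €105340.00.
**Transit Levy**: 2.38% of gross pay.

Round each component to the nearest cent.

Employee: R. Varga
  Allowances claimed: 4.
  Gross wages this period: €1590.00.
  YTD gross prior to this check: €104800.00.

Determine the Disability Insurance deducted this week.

Disability Insurance: cap €105340.00 − YTD €104800.00 = €540.00 subject; 6.07% × €540.00 = €32.78

€32.78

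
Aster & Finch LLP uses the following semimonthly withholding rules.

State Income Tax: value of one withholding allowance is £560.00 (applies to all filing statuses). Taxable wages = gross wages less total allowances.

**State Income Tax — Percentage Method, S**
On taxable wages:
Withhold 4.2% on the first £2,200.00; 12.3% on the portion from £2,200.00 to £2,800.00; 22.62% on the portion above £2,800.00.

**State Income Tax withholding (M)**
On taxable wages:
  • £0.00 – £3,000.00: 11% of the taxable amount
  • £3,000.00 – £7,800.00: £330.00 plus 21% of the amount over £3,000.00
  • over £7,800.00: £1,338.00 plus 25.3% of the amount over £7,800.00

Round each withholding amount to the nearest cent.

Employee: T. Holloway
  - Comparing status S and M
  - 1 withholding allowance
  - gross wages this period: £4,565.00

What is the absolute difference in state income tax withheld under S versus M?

State Income Tax (S): taxable = £4,565.00 − 1×£560.00 = £4,005.00
  £166.20 + 22.62% × (£4,005.00 − £2,800.00) = £166.20 + 22.62% × £1,205.00 = £438.77
State Income Tax (M): taxable = £4,565.00 − 1×£560.00 = £4,005.00
  £330.00 + 21% × (£4,005.00 − £3,000.00) = £330.00 + 21% × £1,005.00 = £541.05
Difference: |£438.77 − £541.05| = £102.28 (higher under M)

£102.28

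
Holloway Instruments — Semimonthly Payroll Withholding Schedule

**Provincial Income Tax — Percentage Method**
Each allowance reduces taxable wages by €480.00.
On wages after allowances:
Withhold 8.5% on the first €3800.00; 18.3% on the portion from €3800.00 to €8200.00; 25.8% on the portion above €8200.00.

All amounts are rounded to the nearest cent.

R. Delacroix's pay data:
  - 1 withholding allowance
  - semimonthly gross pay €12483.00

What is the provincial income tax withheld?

€2109.37

Provincial Income Tax: taxable = €12483.00 − 1×€480.00 = €12003.00
  €1128.20 + 25.8% × (€12003.00 − €8200.00) = €1128.20 + 25.8% × €3803.00 = €2109.37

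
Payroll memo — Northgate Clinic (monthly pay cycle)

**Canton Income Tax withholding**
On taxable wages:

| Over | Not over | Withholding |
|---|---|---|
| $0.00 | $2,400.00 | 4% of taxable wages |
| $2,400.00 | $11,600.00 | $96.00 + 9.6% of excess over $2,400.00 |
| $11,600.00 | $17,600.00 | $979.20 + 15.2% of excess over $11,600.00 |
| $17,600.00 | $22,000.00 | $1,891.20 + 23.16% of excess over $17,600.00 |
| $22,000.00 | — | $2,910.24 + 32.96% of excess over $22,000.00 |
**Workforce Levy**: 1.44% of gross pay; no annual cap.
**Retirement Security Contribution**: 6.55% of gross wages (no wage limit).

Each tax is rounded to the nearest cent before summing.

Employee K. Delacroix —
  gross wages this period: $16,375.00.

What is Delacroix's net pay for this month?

$13,361.64

Canton Income Tax: taxable = $16,375.00
  $979.20 + 15.2% × ($16,375.00 − $11,600.00) = $979.20 + 15.2% × $4,775.00 = $1,705.00
Workforce Levy: 1.44% × $16,375.00 = $235.80
Retirement Security Contribution: 6.55% × $16,375.00 = $1,072.56
Total withheld: $1,705.00 + $235.80 + $1,072.56 = $3,013.36
Net pay: $16,375.00 − $3,013.36 = $13,361.64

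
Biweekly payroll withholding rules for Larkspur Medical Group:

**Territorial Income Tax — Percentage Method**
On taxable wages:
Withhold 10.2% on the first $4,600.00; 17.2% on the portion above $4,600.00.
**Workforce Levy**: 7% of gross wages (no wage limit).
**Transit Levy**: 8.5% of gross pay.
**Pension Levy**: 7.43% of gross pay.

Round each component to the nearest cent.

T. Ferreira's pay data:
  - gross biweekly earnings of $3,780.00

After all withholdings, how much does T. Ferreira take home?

$2,527.69

Territorial Income Tax: taxable = $3,780.00
  10.2% × $3,780.00 = $385.56
Workforce Levy: 7% × $3,780.00 = $264.60
Transit Levy: 8.5% × $3,780.00 = $321.30
Pension Levy: 7.43% × $3,780.00 = $280.85
Total withheld: $385.56 + $264.60 + $321.30 + $280.85 = $1,252.31
Net pay: $3,780.00 − $1,252.31 = $2,527.69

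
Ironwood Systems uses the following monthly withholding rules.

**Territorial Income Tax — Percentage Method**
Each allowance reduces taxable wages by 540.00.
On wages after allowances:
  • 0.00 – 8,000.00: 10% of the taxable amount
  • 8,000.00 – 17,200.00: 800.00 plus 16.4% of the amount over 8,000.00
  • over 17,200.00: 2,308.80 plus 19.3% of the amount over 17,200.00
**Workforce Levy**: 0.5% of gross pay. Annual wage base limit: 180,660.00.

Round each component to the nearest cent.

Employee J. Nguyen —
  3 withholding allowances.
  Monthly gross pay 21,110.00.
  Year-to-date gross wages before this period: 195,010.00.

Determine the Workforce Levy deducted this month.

0.00

Workforce Levy: YTD 195,010.00 ≥ cap 180,660.00 → 0.00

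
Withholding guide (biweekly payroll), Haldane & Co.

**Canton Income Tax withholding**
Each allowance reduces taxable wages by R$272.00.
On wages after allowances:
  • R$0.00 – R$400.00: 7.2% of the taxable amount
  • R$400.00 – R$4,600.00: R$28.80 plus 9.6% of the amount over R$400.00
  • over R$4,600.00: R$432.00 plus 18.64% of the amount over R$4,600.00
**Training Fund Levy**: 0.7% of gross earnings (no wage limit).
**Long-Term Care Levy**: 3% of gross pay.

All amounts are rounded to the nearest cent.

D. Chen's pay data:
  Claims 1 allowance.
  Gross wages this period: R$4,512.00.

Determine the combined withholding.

R$564.38

Canton Income Tax: taxable = R$4,512.00 − 1×R$272.00 = R$4,240.00
  R$28.80 + 9.6% × (R$4,240.00 − R$400.00) = R$28.80 + 9.6% × R$3,840.00 = R$397.44
Training Fund Levy: 0.7% × R$4,512.00 = R$31.58
Long-Term Care Levy: 3% × R$4,512.00 = R$135.36
Total: R$397.44 + R$31.58 + R$135.36 = R$564.38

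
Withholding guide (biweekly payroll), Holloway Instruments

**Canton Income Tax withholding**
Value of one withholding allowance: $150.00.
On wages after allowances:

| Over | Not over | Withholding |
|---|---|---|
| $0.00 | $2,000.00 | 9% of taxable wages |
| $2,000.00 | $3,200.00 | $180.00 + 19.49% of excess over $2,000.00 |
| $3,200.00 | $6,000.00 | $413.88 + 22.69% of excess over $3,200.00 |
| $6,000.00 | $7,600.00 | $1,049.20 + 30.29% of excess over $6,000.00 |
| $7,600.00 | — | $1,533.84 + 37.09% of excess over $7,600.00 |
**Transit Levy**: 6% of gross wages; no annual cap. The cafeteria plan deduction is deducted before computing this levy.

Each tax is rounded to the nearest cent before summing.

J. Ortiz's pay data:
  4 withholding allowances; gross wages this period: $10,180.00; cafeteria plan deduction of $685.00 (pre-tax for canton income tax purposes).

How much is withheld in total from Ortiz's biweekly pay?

$2,583.86

Canton Income Tax: taxable = $10,180.00 − $685.00 − 4×$150.00 = $8,895.00
  $1,533.84 + 37.09% × ($8,895.00 − $7,600.00) = $1,533.84 + 37.09% × $1,295.00 = $2,014.16
Transit Levy: 6% × $9,495.00 = $569.70
Total: $2,014.16 + $569.70 = $2,583.86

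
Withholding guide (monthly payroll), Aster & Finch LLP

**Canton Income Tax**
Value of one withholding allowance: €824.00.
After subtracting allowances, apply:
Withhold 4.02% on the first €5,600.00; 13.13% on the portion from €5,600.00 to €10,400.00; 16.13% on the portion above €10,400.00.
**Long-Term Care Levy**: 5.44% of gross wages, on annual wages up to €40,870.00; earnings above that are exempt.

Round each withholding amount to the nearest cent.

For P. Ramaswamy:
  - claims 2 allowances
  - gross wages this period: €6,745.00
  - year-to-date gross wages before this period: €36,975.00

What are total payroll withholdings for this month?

Canton Income Tax: taxable = €6,745.00 − 2×€824.00 = €5,097.00
  4.02% × €5,097.00 = €204.90
Long-Term Care Levy: cap €40,870.00 − YTD €36,975.00 = €3,895.00 subject; 5.44% × €3,895.00 = €211.89
Total: €204.90 + €211.89 = €416.79

€416.79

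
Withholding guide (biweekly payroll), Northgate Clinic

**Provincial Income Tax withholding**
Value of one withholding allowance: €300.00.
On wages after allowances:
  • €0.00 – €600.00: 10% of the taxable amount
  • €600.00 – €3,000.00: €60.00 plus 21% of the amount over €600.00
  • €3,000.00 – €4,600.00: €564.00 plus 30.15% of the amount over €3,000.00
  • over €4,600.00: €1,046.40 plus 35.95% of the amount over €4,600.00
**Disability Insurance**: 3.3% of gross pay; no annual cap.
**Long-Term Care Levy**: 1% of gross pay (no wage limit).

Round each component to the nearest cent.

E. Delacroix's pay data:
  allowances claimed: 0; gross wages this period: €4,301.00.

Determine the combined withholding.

€1,141.19

Provincial Income Tax: taxable = €4,301.00
  €564.00 + 30.15% × (€4,301.00 − €3,000.00) = €564.00 + 30.15% × €1,301.00 = €956.25
Disability Insurance: 3.3% × €4,301.00 = €141.93
Long-Term Care Levy: 1% × €4,301.00 = €43.01
Total: €956.25 + €141.93 + €43.01 = €1,141.19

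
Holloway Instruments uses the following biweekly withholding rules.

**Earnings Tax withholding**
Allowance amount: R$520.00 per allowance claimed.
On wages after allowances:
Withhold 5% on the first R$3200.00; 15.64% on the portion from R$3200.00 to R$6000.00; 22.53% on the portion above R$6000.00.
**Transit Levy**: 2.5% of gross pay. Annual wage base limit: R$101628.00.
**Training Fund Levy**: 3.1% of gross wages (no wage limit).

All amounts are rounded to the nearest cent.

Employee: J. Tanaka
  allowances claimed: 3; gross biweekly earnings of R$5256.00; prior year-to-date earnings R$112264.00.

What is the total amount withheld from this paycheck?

R$400.51

Earnings Tax: taxable = R$5256.00 − 3×R$520.00 = R$3696.00
  R$160.00 + 15.64% × (R$3696.00 − R$3200.00) = R$160.00 + 15.64% × R$496.00 = R$237.57
Transit Levy: YTD R$112264.00 ≥ cap R$101628.00 → R$0.00
Training Fund Levy: 3.1% × R$5256.00 = R$162.94
Total: R$237.57 + R$0.00 + R$162.94 = R$400.51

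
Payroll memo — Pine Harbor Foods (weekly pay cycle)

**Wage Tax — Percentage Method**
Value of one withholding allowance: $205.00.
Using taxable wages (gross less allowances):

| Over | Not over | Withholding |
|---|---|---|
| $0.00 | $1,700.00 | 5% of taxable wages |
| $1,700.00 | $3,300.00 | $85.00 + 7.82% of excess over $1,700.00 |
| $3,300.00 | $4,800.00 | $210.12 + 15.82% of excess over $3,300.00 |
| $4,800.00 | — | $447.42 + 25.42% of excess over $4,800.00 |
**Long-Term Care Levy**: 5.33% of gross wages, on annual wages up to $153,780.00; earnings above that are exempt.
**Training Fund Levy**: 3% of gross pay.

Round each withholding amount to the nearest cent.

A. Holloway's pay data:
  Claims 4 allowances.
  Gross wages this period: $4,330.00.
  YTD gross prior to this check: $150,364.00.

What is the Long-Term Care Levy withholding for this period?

Long-Term Care Levy: cap $153,780.00 − YTD $150,364.00 = $3,416.00 subject; 5.33% × $3,416.00 = $182.07

$182.07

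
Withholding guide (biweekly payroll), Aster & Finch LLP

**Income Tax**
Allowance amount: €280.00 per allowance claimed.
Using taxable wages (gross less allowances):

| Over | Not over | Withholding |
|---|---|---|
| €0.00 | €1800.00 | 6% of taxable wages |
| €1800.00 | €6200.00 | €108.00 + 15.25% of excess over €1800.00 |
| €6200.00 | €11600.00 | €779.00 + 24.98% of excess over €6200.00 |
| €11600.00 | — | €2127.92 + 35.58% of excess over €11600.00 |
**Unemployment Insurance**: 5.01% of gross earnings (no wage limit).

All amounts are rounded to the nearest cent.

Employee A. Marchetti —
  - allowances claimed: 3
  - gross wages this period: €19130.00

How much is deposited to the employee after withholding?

€13663.37

Income Tax: taxable = €19130.00 − 3×€280.00 = €18290.00
  €2127.92 + 35.58% × (€18290.00 − €11600.00) = €2127.92 + 35.58% × €6690.00 = €4508.22
Unemployment Insurance: 5.01% × €19130.00 = €958.41
Total withheld: €4508.22 + €958.41 = €5466.63
Net pay: €19130.00 − €5466.63 = €13663.37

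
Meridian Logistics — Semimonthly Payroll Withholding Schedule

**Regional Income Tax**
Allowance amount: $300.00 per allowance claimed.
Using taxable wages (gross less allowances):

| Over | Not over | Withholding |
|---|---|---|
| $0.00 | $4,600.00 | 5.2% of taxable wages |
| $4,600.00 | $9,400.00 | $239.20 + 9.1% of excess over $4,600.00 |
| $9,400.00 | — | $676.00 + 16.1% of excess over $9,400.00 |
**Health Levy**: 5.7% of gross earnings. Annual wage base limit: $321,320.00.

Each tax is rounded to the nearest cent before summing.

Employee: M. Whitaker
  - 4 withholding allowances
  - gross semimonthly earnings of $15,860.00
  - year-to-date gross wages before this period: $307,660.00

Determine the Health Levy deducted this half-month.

$778.62

Health Levy: cap $321,320.00 − YTD $307,660.00 = $13,660.00 subject; 5.7% × $13,660.00 = $778.62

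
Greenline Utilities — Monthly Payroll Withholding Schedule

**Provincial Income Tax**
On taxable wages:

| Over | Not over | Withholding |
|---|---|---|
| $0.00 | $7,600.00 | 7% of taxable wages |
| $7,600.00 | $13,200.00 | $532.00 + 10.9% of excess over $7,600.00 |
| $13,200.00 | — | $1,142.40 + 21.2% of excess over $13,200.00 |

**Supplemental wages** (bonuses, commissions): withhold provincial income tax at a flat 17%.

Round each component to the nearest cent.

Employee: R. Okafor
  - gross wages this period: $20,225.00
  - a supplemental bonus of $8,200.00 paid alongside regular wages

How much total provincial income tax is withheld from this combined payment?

Provincial Income Tax: taxable = $20,225.00
  $1,142.40 + 21.2% × ($20,225.00 − $13,200.00) = $1,142.40 + 21.2% × $7,025.00 = $2,631.70
Supplemental (17% flat on bonus): 17% × $8,200.00 = $1,394.00
Total provincial income tax: $2,631.70 + $1,394.00 = $4,025.70

$4,025.70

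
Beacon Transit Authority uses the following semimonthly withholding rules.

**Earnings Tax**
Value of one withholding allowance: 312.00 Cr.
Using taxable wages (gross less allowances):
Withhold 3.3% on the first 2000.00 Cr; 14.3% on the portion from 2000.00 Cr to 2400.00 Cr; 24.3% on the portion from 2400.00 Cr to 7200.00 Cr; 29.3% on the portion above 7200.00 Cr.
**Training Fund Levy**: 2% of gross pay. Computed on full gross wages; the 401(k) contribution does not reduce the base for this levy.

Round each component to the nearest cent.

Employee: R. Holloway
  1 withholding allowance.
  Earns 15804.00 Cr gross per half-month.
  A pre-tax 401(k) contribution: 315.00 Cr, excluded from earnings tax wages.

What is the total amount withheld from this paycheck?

Earnings Tax: taxable = 15804.00 Cr − 315.00 Cr − 1×312.00 Cr = 15177.00 Cr
  1289.60 Cr + 29.3% × (15177.00 Cr − 7200.00 Cr) = 1289.60 Cr + 29.3% × 7977.00 Cr = 3626.86 Cr
Training Fund Levy: 2% × 15804.00 Cr = 316.08 Cr
Total: 3626.86 Cr + 316.08 Cr = 3942.94 Cr

3942.94 Cr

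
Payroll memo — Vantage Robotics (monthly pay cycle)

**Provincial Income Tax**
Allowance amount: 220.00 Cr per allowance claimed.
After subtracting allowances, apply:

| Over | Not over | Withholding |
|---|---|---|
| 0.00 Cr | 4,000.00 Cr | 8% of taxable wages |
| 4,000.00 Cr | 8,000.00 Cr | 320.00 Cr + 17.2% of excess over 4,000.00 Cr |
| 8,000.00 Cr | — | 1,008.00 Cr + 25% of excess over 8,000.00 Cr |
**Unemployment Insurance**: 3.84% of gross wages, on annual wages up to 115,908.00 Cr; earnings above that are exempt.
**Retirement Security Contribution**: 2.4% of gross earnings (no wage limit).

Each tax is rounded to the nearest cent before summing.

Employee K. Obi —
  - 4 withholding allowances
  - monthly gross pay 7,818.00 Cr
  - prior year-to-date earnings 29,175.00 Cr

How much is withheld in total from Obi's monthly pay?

1,313.18 Cr

Provincial Income Tax: taxable = 7,818.00 Cr − 4×220.00 Cr = 6,938.00 Cr
  320.00 Cr + 17.2% × (6,938.00 Cr − 4,000.00 Cr) = 320.00 Cr + 17.2% × 2,938.00 Cr = 825.34 Cr
Unemployment Insurance: 3.84% × 7,818.00 Cr = 300.21 Cr
Retirement Security Contribution: 2.4% × 7,818.00 Cr = 187.63 Cr
Total: 825.34 Cr + 300.21 Cr + 187.63 Cr = 1,313.18 Cr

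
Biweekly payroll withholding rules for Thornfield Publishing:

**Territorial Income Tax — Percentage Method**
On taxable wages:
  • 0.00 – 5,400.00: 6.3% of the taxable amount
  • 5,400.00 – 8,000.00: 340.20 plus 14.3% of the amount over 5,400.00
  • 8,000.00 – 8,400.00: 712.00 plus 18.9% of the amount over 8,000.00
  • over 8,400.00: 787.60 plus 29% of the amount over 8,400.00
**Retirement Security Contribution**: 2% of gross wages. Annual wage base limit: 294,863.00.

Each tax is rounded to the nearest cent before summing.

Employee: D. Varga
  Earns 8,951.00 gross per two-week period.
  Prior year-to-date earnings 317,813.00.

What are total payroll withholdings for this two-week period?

947.39

Territorial Income Tax: taxable = 8,951.00
  787.60 + 29% × (8,951.00 − 8,400.00) = 787.60 + 29% × 551.00 = 947.39
Retirement Security Contribution: YTD 317,813.00 ≥ cap 294,863.00 → 0.00
Total: 947.39 + 0.00 = 947.39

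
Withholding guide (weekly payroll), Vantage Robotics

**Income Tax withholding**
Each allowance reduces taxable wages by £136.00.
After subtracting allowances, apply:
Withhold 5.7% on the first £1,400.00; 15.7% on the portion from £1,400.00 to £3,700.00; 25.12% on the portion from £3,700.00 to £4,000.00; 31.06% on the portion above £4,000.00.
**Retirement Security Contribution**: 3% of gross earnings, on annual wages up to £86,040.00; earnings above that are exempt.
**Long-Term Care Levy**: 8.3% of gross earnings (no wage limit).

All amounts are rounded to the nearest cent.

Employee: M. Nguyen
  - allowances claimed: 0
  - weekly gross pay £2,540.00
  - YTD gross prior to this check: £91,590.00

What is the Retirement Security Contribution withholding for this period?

Retirement Security Contribution: YTD £91,590.00 ≥ cap £86,040.00 → £0.00

£0.00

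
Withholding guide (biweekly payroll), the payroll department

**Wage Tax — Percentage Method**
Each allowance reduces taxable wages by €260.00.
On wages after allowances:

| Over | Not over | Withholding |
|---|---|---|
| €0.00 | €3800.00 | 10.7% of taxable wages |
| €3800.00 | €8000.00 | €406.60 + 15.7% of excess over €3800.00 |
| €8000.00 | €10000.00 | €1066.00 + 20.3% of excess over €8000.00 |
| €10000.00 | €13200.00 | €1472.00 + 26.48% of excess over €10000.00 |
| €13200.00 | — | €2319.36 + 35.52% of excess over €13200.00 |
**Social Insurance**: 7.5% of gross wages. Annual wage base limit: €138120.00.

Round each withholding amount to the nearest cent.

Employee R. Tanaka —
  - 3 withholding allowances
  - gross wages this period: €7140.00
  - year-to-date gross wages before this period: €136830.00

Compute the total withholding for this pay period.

Wage Tax: taxable = €7140.00 − 3×€260.00 = €6360.00
  €406.60 + 15.7% × (€6360.00 − €3800.00) = €406.60 + 15.7% × €2560.00 = €808.52
Social Insurance: cap €138120.00 − YTD €136830.00 = €1290.00 subject; 7.5% × €1290.00 = €96.75
Total: €808.52 + €96.75 = €905.27

€905.27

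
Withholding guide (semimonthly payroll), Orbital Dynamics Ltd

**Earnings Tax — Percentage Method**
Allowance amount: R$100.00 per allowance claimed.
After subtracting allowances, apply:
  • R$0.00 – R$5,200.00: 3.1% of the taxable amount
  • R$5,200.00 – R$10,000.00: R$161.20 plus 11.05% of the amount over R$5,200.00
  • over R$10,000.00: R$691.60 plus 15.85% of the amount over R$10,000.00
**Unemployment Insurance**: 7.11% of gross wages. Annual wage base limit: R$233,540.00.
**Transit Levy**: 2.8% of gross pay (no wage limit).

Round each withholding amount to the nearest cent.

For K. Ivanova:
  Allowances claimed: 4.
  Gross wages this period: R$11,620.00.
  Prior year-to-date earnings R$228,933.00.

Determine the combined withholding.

R$1,537.89

Earnings Tax: taxable = R$11,620.00 − 4×R$100.00 = R$11,220.00
  R$691.60 + 15.85% × (R$11,220.00 − R$10,000.00) = R$691.60 + 15.85% × R$1,220.00 = R$884.97
Unemployment Insurance: cap R$233,540.00 − YTD R$228,933.00 = R$4,607.00 subject; 7.11% × R$4,607.00 = R$327.56
Transit Levy: 2.8% × R$11,620.00 = R$325.36
Total: R$884.97 + R$327.56 + R$325.36 = R$1,537.89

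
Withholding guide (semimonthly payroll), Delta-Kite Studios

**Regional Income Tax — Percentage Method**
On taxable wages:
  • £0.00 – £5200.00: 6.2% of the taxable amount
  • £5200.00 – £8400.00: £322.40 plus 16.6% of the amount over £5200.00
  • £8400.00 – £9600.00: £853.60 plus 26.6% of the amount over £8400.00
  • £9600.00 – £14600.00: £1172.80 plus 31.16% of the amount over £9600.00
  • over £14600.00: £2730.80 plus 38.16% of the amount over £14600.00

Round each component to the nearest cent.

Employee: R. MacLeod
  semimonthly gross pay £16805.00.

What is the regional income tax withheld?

£3572.23

Regional Income Tax: taxable = £16805.00
  £2730.80 + 38.16% × (£16805.00 − £14600.00) = £2730.80 + 38.16% × £2205.00 = £3572.23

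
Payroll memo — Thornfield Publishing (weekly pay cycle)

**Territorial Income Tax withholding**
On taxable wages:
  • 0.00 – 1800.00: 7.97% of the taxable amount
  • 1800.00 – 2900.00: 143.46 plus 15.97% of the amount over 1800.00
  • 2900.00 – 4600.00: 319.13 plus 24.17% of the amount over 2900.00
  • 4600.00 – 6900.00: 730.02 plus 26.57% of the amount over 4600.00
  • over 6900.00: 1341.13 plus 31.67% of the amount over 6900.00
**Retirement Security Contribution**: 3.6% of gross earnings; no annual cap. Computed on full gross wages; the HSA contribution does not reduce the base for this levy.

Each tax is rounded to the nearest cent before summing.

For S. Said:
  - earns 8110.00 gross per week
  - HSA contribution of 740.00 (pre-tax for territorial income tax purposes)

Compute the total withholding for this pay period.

Territorial Income Tax: taxable = 8110.00 − 740.00 = 7370.00
  1341.13 + 31.67% × (7370.00 − 6900.00) = 1341.13 + 31.67% × 470.00 = 1489.98
Retirement Security Contribution: 3.6% × 8110.00 = 291.96
Total: 1489.98 + 291.96 = 1781.94

1781.94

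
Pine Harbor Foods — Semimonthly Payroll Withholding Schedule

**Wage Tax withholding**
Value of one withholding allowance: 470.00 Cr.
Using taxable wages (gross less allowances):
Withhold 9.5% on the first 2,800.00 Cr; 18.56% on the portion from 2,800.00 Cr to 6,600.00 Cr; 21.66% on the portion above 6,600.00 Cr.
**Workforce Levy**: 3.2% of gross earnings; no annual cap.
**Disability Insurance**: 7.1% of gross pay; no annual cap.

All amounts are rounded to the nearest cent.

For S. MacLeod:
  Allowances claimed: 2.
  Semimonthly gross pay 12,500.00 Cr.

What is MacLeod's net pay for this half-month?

9,166.88 Cr

Wage Tax: taxable = 12,500.00 Cr − 2×470.00 Cr = 11,560.00 Cr
  971.28 Cr + 21.66% × (11,560.00 Cr − 6,600.00 Cr) = 971.28 Cr + 21.66% × 4,960.00 Cr = 2,045.62 Cr
Workforce Levy: 3.2% × 12,500.00 Cr = 400.00 Cr
Disability Insurance: 7.1% × 12,500.00 Cr = 887.50 Cr
Total withheld: 2,045.62 Cr + 400.00 Cr + 887.50 Cr = 3,333.12 Cr
Net pay: 12,500.00 Cr − 3,333.12 Cr = 9,166.88 Cr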